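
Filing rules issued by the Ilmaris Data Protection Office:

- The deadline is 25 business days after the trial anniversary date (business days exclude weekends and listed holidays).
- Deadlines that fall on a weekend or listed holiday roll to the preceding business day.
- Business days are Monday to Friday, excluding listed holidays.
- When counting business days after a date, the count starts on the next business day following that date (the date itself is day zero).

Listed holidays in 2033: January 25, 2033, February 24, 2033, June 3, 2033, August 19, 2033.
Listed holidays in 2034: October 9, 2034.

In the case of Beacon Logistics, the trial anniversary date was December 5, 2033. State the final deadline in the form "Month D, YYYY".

Starting the day after December 5, 2033 and counting 25 business days lands on January 9, 2034.
January 9, 2034 falls on a Monday, which is a business day, so no adjustment is needed.
The final due date is January 9, 2034.

January 9, 2034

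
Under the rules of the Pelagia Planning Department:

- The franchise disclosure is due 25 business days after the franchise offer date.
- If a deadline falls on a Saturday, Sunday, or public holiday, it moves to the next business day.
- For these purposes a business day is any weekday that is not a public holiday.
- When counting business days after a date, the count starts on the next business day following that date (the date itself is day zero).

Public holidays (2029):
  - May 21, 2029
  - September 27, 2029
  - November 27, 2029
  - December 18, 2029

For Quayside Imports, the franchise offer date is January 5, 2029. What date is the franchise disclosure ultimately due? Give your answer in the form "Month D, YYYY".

Starting the day after January 5, 2029 and counting 25 business days lands on February 9, 2029.
February 9, 2029 is a Friday and not a listed holiday, so it stands.
Deadline: February 9, 2029.

February 9, 2029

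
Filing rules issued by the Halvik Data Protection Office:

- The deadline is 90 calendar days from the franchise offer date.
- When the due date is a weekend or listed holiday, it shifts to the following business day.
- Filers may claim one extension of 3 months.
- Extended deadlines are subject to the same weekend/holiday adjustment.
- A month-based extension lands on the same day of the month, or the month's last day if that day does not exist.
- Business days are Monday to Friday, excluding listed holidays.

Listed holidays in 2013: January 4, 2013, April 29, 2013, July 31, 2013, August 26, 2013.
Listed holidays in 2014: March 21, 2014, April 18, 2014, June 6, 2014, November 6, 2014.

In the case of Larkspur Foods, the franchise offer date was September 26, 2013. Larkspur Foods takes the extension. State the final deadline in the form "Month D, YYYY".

March 25, 2014

90 calendar days after September 26, 2013 is December 25, 2013.
December 25, 2013 is a Wednesday and not a listed holiday, so it stands.
Applying the 3 months extension: 3 months after December 25, 2013 is March 25, 2014.
March 25, 2014 falls on a Tuesday, which is a business day, so no adjustment is needed.
The final due date is March 25, 2014.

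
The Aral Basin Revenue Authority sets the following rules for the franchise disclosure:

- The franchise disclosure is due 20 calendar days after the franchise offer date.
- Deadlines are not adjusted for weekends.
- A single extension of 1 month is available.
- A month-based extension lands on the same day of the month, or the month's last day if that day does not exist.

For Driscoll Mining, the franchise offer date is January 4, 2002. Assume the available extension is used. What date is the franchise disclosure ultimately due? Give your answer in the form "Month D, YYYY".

February 24, 2002

Trigger date January 4, 2002 + 20 calendar days = January 24, 2002.
No adjustment is made for weekends or holidays, so January 24, 2002 stands.
The 1 month extension carries January 24, 2002 to February 24, 2002.
February 24, 2002 is a Sunday; no weekend or holiday adjustment applies.
The final due date is February 24, 2002.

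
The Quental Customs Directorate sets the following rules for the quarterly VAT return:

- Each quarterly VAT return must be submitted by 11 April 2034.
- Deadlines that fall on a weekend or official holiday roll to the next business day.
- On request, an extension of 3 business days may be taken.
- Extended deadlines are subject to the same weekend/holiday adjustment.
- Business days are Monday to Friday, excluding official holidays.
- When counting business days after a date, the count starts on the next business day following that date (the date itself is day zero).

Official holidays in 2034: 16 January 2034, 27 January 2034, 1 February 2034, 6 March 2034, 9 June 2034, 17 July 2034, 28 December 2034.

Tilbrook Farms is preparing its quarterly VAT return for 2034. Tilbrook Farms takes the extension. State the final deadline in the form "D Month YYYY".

The statutory due date is 11 April 2034.
Since 11 April 2034 is a Tuesday and not a holiday, the date is unchanged.
The 3-business-day extension runs from 11 April 2034 to 14 April 2034.
Since 14 April 2034 is a Friday and not a holiday, the date is unchanged.
Final deadline: 14 April 2034.

14 April 2034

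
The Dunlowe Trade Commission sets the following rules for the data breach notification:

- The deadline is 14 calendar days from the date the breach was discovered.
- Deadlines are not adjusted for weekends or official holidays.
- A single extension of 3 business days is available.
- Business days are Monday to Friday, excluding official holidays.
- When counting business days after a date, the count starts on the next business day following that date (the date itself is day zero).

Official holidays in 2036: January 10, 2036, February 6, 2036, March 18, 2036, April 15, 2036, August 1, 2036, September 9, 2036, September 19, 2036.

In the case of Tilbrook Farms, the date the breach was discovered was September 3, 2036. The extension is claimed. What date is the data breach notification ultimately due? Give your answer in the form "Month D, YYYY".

14 calendar days after September 3, 2036 is September 17, 2036.
September 17, 2036 is a Wednesday; no weekend or holiday adjustment applies.
Counting 3 further business days from September 17, 2036 reaches September 23, 2036.
September 23, 2036 falls on a Tuesday. The rules make no weekend/holiday allowance, so it remains September 23, 2036.
The final due date is September 23, 2036.

September 23, 2036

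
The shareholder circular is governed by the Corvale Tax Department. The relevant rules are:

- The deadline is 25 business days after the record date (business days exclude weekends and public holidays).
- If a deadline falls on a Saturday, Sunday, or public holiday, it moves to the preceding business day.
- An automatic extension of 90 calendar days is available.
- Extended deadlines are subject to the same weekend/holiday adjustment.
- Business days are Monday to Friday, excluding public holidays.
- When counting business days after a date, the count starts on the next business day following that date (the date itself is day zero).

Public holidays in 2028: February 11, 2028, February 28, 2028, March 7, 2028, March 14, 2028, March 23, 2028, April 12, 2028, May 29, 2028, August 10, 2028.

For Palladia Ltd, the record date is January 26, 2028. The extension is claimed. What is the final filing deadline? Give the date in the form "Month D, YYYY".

Counting 25 business days after January 26, 2028 (skipping weekends and listed holidays) reaches March 3, 2028.
March 3, 2028 (Friday) is already a business day.
Applying the 90-calendar-day extension: March 3, 2028 + 90 days = June 1, 2028.
Since June 1, 2028 is a Thursday and not a holiday, the date is unchanged.
So the filing is due June 1, 2028.

June 1, 2028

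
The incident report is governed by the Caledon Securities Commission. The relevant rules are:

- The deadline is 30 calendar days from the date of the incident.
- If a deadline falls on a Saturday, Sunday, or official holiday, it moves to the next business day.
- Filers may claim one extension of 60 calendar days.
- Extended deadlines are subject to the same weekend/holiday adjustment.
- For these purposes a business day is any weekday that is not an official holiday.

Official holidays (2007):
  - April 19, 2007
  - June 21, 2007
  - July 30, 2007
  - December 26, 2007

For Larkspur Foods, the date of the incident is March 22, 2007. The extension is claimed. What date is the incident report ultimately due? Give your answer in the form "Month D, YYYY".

June 22, 2007

From March 22, 2007, 30 calendar days later is April 21, 2007.
April 21, 2007 is a Saturday; the next business day is April 23, 2007 (Monday).
Applying the 60-calendar-day extension: April 23, 2007 + 60 days = June 22, 2007.
June 22, 2007 falls on a Friday, which is a business day, so no adjustment is needed.
Deadline: June 22, 2007.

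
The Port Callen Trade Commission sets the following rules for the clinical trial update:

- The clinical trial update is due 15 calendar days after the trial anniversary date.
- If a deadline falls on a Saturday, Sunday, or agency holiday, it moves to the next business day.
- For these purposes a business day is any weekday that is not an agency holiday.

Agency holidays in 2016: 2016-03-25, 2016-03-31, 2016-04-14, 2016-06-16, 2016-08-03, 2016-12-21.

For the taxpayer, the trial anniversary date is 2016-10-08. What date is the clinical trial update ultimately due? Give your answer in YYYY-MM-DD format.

2016-10-24

Trigger date 2016-10-08 + 15 calendar days = 2016-10-23.
2016-10-23 is a Sunday, so it moves to the next business day, 2016-10-24 (Monday).
The final due date is 2016-10-24.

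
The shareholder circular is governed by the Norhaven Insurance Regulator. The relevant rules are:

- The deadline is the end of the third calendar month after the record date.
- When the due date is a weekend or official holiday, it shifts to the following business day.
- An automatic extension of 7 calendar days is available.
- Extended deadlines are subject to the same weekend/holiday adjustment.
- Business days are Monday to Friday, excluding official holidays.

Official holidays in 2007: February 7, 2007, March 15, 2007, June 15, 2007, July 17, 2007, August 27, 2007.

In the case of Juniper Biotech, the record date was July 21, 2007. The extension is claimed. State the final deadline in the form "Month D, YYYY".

November 7, 2007

3 months after July 21, 2007 is October 2007; that month ends on October 31, 2007.
October 31, 2007 is a Wednesday and not a listed holiday, so it stands.
Add the 7 calendar-day extension to October 31, 2007: November 7, 2007.
Since November 7, 2007 is a Wednesday and not a holiday, the date is unchanged.
Deadline: November 7, 2007.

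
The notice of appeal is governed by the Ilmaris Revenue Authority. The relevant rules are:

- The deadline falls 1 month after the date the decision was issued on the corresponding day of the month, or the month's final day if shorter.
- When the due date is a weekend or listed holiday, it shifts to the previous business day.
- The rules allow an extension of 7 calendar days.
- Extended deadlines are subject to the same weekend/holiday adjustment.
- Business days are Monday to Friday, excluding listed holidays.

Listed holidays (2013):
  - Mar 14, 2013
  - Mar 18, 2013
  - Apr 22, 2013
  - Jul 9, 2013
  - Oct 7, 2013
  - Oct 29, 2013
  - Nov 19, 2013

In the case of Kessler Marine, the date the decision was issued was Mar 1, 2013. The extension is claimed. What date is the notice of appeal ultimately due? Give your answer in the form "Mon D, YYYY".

Moving 1 month forward from Mar 1, 2013 on the corresponding day gives Apr 1, 2013.
Apr 1, 2013 is a Monday and not a listed holiday, so it stands.
With the 7-day extension, Apr 1, 2013 becomes Apr 8, 2013.
Apr 8, 2013 (Monday) is already a business day.
Deadline: Apr 8, 2013.

Apr 8, 2013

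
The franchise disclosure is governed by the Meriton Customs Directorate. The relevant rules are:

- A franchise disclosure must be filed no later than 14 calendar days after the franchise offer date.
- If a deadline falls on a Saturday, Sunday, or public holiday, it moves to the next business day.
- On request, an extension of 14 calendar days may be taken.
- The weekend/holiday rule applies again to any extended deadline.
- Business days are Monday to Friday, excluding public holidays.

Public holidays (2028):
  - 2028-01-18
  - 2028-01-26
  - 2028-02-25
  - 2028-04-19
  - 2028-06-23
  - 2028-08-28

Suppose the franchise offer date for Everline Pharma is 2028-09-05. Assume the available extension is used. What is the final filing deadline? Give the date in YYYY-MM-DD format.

2028-10-03

14 calendar days after 2028-09-05 is 2028-09-19.
2028-09-19 (Tuesday) is already a business day.
With the 14-day extension, 2028-09-19 becomes 2028-10-03.
2028-10-03 (Tuesday) is already a business day.
Deadline: 2028-10-03.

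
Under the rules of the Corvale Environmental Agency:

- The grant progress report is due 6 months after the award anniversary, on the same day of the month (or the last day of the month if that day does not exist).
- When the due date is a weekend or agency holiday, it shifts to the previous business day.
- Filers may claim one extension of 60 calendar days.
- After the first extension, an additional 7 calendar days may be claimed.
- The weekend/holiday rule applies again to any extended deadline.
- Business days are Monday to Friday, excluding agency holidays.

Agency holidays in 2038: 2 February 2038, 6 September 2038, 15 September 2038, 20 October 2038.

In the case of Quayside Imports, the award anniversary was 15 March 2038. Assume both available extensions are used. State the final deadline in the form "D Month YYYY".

6 months from 15 March 2038 is 15 September 2038.
Because 15 September 2038 is a listed holiday, the deadline becomes 14 September 2038 (Tuesday).
With the 60-day extension, 14 September 2038 becomes 13 November 2038.
Because 13 November 2038 is a Saturday, the deadline becomes 12 November 2038 (Friday).
With the 7-day extension, 12 November 2038 becomes 19 November 2038.
19 November 2038 is a Friday and not a listed holiday, so it stands.
The final due date is 19 November 2038.

19 November 2038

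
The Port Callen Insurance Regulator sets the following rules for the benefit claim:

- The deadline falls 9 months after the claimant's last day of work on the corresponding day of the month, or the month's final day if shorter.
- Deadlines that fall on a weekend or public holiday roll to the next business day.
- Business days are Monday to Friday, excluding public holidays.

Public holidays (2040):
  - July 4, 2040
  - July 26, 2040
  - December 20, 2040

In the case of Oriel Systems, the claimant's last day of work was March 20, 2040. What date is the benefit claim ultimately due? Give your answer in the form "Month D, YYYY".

December 21, 2040

9 months from March 20, 2040 is December 20, 2040.
December 20, 2040 is a listed holiday; the next business day is December 21, 2040 (Friday).
Final deadline: December 21, 2040.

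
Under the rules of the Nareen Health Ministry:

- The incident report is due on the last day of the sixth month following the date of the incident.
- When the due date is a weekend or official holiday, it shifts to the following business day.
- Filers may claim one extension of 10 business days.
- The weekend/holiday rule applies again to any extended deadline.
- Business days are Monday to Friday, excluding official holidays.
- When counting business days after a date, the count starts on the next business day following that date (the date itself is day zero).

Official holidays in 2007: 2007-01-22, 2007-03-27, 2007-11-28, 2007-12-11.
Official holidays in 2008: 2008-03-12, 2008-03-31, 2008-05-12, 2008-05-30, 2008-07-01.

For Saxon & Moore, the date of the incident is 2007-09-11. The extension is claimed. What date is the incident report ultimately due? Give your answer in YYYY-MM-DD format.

6 months after 2007-09-11 falls in March 2008; the last day of that month is 2008-03-31.
Because 2008-03-31 is a listed holiday, the deadline becomes 2008-04-01 (Tuesday).
Applying the 10-business-day extension: 10 business days after 2008-04-01 is 2008-04-15.
2008-04-15 (Tuesday) is already a business day.
Deadline: 2008-04-15.

2008-04-15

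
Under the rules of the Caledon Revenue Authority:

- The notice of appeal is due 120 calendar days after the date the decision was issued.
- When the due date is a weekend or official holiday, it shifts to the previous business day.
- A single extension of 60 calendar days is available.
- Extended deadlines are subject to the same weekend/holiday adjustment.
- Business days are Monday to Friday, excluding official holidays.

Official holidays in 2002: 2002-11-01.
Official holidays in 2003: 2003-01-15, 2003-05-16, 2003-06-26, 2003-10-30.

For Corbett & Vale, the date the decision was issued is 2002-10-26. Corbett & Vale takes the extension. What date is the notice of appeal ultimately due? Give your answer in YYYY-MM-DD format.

2003-04-22

Trigger date 2002-10-26 + 120 calendar days = 2003-02-23.
2003-02-23 is a Sunday, so it moves to the preceding business day, 2003-02-21 (Friday).
With the 60-day extension, 2003-02-21 becomes 2003-04-22.
2003-04-22 falls on a Tuesday, which is a business day, so no adjustment is needed.
Final deadline: 2003-04-22.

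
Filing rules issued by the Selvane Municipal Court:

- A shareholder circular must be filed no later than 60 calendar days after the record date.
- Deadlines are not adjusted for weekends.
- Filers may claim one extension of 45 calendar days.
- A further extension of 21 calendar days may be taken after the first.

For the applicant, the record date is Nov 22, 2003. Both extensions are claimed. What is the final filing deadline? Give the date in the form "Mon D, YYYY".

From Nov 22, 2003, 60 calendar days later is Jan 21, 2004.
No adjustment is made for weekends or holidays, so Jan 21, 2004 stands.
With the 45-day extension, Jan 21, 2004 becomes Mar 6, 2004.
Mar 6, 2004 is a Saturday; no weekend or holiday adjustment applies.
The 21-calendar-day extension moves the deadline from Mar 6, 2004 to Mar 27, 2004.
Mar 27, 2004 is a Saturday; no weekend or holiday adjustment applies.
So the filing is due Mar 27, 2004.

Mar 27, 2004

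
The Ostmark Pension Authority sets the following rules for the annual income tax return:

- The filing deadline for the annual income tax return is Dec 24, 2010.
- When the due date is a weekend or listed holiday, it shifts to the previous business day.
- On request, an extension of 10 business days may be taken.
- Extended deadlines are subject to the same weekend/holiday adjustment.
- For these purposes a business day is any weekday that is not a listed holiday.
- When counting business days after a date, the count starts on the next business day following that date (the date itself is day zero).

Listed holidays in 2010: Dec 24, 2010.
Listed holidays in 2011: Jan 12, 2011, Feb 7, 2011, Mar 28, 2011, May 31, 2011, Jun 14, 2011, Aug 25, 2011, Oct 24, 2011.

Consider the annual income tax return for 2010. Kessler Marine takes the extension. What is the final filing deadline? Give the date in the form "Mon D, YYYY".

Jan 7, 2011

The statutory due date is Dec 24, 2010.
Because Dec 24, 2010 is a listed holiday, the deadline becomes Dec 23, 2010 (Thursday).
Applying the 10-business-day extension: 10 business days after Dec 23, 2010 is Jan 7, 2011.
Since Jan 7, 2011 is a Friday and not a holiday, the date is unchanged.
The final due date is Jan 7, 2011.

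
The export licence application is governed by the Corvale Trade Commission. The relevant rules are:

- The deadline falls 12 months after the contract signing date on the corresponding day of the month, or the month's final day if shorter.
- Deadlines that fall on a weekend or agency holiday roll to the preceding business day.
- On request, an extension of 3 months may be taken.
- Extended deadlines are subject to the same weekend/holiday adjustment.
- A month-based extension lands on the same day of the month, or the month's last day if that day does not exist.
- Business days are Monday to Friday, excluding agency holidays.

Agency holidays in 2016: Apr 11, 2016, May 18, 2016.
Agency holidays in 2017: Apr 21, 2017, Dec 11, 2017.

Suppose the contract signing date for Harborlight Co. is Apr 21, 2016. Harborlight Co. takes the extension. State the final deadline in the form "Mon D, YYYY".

Jul 20, 2017

Moving 12 months forward from Apr 21, 2016 on the corresponding day gives Apr 21, 2017.
Because Apr 21, 2017 is a listed holiday, the deadline becomes Apr 20, 2017 (Thursday).
The 3 months extension carries Apr 20, 2017 to Jul 20, 2017.
Jul 20, 2017 (Thursday) is already a business day.
Final deadline: Jul 20, 2017.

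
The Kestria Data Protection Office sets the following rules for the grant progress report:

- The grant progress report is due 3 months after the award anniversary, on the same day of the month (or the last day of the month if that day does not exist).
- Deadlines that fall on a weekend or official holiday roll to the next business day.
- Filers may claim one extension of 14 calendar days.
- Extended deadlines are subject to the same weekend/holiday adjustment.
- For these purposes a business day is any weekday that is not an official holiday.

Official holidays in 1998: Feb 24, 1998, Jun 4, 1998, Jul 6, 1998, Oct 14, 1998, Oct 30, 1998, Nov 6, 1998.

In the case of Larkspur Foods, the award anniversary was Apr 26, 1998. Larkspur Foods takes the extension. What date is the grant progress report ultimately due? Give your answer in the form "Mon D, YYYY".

Aug 10, 1998

3 months after Apr 26, 1998, on the same day of the month, is Jul 26, 1998.
Jul 26, 1998 is a Sunday; the next business day is Jul 27, 1998 (Monday).
Add the 14 calendar-day extension to Jul 27, 1998: Aug 10, 1998.
Aug 10, 1998 (Monday) is already a business day.
Final deadline: Aug 10, 1998.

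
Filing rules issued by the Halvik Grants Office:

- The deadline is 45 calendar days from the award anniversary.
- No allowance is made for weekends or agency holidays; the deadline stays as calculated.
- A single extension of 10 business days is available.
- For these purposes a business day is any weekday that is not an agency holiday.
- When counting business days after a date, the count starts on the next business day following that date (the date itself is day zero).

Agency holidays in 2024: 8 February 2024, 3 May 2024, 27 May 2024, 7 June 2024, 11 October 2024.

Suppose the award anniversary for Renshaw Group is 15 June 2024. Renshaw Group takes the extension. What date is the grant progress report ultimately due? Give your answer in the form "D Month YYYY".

45 calendar days after 15 June 2024 is 30 July 2024.
30 July 2024 falls on a Tuesday. The rules make no weekend/holiday allowance, so it remains 30 July 2024.
The 10-business-day extension runs from 30 July 2024 to 13 August 2024.
No adjustment is made for weekends or holidays, so 13 August 2024 stands.
So the filing is due 13 August 2024.

13 August 2024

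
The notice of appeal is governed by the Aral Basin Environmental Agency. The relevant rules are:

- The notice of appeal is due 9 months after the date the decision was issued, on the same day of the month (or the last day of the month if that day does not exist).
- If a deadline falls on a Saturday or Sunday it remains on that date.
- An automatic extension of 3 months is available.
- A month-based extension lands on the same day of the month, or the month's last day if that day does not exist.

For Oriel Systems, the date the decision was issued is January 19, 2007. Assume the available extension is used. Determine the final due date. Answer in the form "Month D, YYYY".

January 19, 2008

Moving 9 months forward from January 19, 2007 on the corresponding day gives October 19, 2007.
October 19, 2007 is a Friday; no weekend or holiday adjustment applies.
Add 3 months to October 19, 2007: January 19, 2008.
January 19, 2008 is a Saturday; no weekend or holiday adjustment applies.
Deadline: January 19, 2008.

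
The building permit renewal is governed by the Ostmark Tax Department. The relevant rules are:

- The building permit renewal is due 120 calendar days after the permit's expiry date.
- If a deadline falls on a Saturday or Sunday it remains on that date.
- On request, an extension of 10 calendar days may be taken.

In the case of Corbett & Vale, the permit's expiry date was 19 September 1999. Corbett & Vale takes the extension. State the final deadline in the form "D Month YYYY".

27 January 2000

Adding 120 calendar days to 19 September 1999 gives 17 January 2000.
No adjustment is made for weekends or holidays, so 17 January 2000 stands.
With the 10-day extension, 17 January 2000 becomes 27 January 2000.
No adjustment is made for weekends or holidays, so 27 January 2000 stands.
So the filing is due 27 January 2000.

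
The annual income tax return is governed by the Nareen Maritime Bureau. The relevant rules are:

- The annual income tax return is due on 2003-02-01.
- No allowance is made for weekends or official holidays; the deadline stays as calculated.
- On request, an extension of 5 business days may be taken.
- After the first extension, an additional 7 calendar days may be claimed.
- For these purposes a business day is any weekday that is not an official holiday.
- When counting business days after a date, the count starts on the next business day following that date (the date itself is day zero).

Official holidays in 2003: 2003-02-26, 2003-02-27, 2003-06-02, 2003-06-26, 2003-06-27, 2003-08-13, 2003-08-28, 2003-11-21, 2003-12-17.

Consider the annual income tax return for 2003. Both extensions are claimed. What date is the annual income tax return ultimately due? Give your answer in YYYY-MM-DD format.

The statutory due date is 2003-02-01.
2003-02-01 falls on a Saturday. The rules make no weekend/holiday allowance, so it remains 2003-02-01.
Counting 5 further business days from 2003-02-01 reaches 2003-02-07.
2003-02-07 falls on a Friday. The rules make no weekend/holiday allowance, so it remains 2003-02-07.
Applying the 7-calendar-day extension: 2003-02-07 + 7 days = 2003-02-14.
2003-02-14 falls on a Friday. The rules make no weekend/holiday allowance, so it remains 2003-02-14.
Final deadline: 2003-02-14.

2003-02-14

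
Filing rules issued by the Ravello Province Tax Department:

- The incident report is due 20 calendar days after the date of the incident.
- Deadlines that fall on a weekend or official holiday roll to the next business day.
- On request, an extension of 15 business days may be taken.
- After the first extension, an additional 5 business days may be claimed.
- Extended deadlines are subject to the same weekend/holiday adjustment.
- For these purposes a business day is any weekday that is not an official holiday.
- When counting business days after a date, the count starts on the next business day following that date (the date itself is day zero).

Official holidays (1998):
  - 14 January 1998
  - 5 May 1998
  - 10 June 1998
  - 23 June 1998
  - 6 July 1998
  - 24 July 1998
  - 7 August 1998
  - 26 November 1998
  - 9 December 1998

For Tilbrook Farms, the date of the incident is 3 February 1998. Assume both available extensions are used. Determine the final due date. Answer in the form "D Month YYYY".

23 March 1998

Trigger date 3 February 1998 + 20 calendar days = 23 February 1998.
23 February 1998 falls on a Monday, which is a business day, so no adjustment is needed.
Counting 15 further business days from 23 February 1998 reaches 16 March 1998.
16 March 1998 (Monday) is already a business day.
Counting 5 further business days from 16 March 1998 reaches 23 March 1998.
23 March 1998 (Monday) is already a business day.
Final deadline: 23 March 1998.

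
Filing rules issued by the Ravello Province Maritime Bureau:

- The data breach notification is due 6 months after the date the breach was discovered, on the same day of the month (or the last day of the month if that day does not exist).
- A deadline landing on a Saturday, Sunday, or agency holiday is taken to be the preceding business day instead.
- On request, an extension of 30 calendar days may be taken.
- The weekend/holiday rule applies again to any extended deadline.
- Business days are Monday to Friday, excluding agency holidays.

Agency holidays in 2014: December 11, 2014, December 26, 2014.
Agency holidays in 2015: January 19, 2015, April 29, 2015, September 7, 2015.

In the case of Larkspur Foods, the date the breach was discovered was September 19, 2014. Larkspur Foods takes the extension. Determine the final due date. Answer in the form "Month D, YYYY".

6 months after September 19, 2014, on the same day of the month, is March 19, 2015.
March 19, 2015 is a Thursday and not a listed holiday, so it stands.
The 30-calendar-day extension moves the deadline from March 19, 2015 to April 18, 2015.
April 18, 2015 is a Saturday; the preceding business day is April 17, 2015 (Friday).
Deadline: April 17, 2015.

April 17, 2015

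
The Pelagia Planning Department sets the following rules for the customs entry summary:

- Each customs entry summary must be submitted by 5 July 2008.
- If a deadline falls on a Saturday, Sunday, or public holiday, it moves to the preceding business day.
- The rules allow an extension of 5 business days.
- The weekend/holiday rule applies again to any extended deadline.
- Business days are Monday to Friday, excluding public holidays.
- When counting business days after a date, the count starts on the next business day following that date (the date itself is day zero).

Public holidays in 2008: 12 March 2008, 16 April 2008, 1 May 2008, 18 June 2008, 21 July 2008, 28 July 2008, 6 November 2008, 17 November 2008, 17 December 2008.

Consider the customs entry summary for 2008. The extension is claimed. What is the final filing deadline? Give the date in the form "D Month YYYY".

The statutory due date is 5 July 2008.
5 July 2008 falls on a Saturday. Rolling to the preceding business day gives 4 July 2008, a Friday.
Applying the 5-business-day extension: 5 business days after 4 July 2008 is 11 July 2008.
11 July 2008 is a Friday and not a listed holiday, so it stands.
Final deadline: 11 July 2008.

11 July 2008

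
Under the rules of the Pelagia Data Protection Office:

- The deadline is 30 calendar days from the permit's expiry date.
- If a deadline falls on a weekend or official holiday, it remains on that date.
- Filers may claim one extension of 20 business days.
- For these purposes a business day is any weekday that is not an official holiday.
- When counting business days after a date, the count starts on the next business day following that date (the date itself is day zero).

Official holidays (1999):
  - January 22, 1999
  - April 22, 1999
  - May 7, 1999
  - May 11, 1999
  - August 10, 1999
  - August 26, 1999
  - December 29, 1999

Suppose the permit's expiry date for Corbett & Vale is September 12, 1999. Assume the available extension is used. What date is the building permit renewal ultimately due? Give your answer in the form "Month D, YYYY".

Trigger date September 12, 1999 + 30 calendar days = October 12, 1999.
No adjustment is made for weekends or holidays, so October 12, 1999 stands.
The 20-business-day extension runs from October 12, 1999 to November 9, 1999.
November 9, 1999 falls on a Tuesday. The rules make no weekend/holiday allowance, so it remains November 9, 1999.
The final due date is November 9, 1999.

November 9, 1999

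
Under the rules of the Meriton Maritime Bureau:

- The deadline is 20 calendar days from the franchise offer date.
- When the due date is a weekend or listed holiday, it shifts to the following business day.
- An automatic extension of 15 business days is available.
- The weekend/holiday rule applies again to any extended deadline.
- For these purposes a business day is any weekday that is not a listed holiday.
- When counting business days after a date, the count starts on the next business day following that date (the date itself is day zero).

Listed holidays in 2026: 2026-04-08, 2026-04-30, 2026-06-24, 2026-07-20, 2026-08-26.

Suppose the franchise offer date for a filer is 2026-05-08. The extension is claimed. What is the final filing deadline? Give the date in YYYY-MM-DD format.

2026-06-18

From 2026-05-08, 20 calendar days later is 2026-05-28.
2026-05-28 is a Thursday and not a listed holiday, so it stands.
Counting 15 further business days from 2026-05-28 reaches 2026-06-18.
2026-06-18 is a Thursday and not a listed holiday, so it stands.
Final deadline: 2026-06-18.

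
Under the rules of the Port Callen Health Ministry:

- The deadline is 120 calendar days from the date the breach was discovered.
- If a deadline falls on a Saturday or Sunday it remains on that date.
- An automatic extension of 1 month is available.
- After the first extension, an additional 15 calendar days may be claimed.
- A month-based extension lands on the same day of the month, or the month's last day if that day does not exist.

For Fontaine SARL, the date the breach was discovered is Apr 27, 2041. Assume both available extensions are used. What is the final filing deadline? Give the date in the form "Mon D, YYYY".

Oct 10, 2041

From Apr 27, 2041, 120 calendar days later is Aug 25, 2041.
No adjustment is made for weekends or holidays, so Aug 25, 2041 stands.
The 1 month extension carries Aug 25, 2041 to Sep 25, 2041.
No adjustment is made for weekends or holidays, so Sep 25, 2041 stands.
The 15-calendar-day extension moves the deadline from Sep 25, 2041 to Oct 10, 2041.
No adjustment is made for weekends or holidays, so Oct 10, 2041 stands.
Final deadline: Oct 10, 2041.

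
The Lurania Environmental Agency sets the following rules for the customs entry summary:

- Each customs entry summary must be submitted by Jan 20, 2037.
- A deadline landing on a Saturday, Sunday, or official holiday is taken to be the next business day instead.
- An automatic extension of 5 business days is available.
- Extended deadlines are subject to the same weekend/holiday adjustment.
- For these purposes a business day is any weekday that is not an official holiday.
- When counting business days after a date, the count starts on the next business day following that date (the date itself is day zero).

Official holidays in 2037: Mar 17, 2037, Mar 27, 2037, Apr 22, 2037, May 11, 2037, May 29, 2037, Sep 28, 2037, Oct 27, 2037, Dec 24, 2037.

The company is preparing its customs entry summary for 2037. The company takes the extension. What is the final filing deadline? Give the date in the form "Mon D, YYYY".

Jan 27, 2037

Start from the fixed due date, Jan 20, 2037.
Jan 20, 2037 is a Tuesday and not a listed holiday, so it stands.
The 5-business-day extension runs from Jan 20, 2037 to Jan 27, 2037.
Since Jan 27, 2037 is a Tuesday and not a holiday, the date is unchanged.
Deadline: Jan 27, 2037.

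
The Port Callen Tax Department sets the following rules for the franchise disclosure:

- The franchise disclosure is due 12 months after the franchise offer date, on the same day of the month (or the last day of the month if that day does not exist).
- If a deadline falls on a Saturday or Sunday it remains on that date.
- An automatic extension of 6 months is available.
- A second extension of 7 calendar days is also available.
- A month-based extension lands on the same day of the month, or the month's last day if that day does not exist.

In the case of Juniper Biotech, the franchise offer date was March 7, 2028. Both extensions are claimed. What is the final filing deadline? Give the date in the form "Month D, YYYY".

Moving 12 months forward from March 7, 2028 on the corresponding day gives March 7, 2029.
March 7, 2029 falls on a Wednesday. The rules make no weekend/holiday allowance, so it remains March 7, 2029.
Add 6 months to March 7, 2029: September 7, 2029.
September 7, 2029 falls on a Friday. The rules make no weekend/holiday allowance, so it remains September 7, 2029.
Applying the 7-calendar-day extension: September 7, 2029 + 7 days = September 14, 2029.
No adjustment is made for weekends or holidays, so September 14, 2029 stands.
The final due date is September 14, 2029.

September 14, 2029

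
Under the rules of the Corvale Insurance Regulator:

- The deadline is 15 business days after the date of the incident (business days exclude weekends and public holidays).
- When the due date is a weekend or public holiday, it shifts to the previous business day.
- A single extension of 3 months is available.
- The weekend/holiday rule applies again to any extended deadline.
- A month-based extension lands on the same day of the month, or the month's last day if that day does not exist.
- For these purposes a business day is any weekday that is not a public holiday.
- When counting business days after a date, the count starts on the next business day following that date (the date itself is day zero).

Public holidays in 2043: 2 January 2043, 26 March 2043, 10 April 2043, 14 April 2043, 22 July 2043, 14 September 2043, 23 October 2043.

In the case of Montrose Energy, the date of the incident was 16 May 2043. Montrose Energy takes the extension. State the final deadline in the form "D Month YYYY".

4 September 2043

Starting the day after 16 May 2043 and counting 15 business days lands on 5 June 2043.
5 June 2043 (Friday) is already a business day.
The 3 months extension carries 5 June 2043 to 5 September 2043.
5 September 2043 is a Saturday, so it moves to the preceding business day, 4 September 2043 (Friday).
The final due date is 4 September 2043.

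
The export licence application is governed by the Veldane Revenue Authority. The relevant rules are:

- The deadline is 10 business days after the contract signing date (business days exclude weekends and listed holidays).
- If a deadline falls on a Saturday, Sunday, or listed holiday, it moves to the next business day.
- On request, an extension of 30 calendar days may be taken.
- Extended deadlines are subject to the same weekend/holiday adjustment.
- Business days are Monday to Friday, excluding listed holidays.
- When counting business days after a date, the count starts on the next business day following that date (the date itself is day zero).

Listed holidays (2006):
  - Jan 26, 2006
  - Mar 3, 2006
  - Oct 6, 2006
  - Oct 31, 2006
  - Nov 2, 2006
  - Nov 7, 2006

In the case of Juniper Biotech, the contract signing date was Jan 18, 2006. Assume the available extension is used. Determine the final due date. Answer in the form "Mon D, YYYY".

10 business days after Jan 18, 2006, excluding weekends and holidays, is Feb 2, 2006.
Since Feb 2, 2006 is a Thursday and not a holiday, the date is unchanged.
The 30-calendar-day extension moves the deadline from Feb 2, 2006 to Mar 4, 2006.
Mar 4, 2006 is a Saturday, so it moves to the next business day, Mar 6, 2006 (Monday).
Deadline: Mar 6, 2006.

Mar 6, 2006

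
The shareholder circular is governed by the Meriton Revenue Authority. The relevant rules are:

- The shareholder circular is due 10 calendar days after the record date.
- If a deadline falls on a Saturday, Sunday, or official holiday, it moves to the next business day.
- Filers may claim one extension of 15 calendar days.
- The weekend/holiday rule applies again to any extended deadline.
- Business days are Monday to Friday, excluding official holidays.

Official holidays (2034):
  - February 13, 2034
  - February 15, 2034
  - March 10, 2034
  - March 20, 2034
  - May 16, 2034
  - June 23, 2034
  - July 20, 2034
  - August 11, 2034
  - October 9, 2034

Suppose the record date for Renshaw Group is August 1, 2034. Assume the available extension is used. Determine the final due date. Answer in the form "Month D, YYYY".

10 calendar days after August 1, 2034 is August 11, 2034.
Because August 11, 2034 is a listed holiday, the deadline becomes August 14, 2034 (Monday).
Applying the 15-calendar-day extension: August 14, 2034 + 15 days = August 29, 2034.
August 29, 2034 (Tuesday) is already a business day.
Final deadline: August 29, 2034.

August 29, 2034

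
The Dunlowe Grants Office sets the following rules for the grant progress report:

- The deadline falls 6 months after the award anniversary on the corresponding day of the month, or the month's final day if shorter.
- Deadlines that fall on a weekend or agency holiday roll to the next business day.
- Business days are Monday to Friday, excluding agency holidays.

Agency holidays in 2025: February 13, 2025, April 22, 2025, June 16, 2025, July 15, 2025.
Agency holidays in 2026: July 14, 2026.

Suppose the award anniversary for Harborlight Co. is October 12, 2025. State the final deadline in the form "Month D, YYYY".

April 13, 2026

6 months after October 12, 2025, on the same day of the month, is April 12, 2026.
Because April 12, 2026 is a Sunday, the deadline becomes April 13, 2026 (Monday).
So the filing is due April 13, 2026.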